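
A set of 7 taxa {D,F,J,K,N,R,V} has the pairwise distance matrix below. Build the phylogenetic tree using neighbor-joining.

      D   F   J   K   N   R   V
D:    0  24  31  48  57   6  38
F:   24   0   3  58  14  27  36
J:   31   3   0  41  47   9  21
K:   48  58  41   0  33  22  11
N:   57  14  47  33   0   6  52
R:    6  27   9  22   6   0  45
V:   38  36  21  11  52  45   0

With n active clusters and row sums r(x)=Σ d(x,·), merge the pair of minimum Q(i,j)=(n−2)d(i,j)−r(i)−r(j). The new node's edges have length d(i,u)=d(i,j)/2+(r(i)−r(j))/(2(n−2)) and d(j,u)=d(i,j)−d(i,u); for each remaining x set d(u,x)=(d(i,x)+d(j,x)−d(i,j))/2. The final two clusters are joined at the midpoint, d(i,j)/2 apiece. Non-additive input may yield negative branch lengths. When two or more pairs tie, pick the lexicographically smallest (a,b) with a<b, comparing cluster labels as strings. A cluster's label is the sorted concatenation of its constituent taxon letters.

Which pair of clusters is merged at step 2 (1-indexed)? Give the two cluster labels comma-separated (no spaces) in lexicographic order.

F,N

iteration 1: select K,V (d=11, Q=-361); attach at lengths (13/2, 9/2); label the merged cluster KV
  updated: d(D,KV)=75/2, d(F,KV)=83/2, d(J,KV)=51/2, d(KV,N)=37, d(KV,R)=28
iteration 2: select F,N (d=14, Q=-429/2); attach at lengths (9/16, 215/16); label the merged cluster FN
  updated: d(D,FN)=67/2, d(FN,J)=18, d(FN,KV)=129/4, d(FN,R)=19/2
iteration 3: select D,R (d=6, Q=-285/2); attach at lengths (49/4, -25/4); label the merged cluster DR
  updated: d(DR,FN)=37/2, d(DR,J)=17, d(DR,KV)=119/4
iteration 4: select DR,FN (d=37/2, Q=-97); attach at lengths (67/8, 81/8); label the merged cluster DFNR
  updated: d(DFNR,J)=33/4, d(DFNR,KV)=87/4
iteration 5: select DFNR,J (d=33/4, Q=-111/2); attach at lengths (9/4, 6); label the merged cluster DFJNR
  updated: d(DFJNR,KV)=39/2
iteration 6: select DFJNR,KV (d=39/2); attach at lengths (39/4, 39/4); label the merged cluster DFJKNRV
final tree: ((((D:49/4,R:-25/4):67/8,(F:9/16,N:215/16):81/8):9/4,J:6):39/4,(K:13/2,V:9/2):39/4)
total length: 309/4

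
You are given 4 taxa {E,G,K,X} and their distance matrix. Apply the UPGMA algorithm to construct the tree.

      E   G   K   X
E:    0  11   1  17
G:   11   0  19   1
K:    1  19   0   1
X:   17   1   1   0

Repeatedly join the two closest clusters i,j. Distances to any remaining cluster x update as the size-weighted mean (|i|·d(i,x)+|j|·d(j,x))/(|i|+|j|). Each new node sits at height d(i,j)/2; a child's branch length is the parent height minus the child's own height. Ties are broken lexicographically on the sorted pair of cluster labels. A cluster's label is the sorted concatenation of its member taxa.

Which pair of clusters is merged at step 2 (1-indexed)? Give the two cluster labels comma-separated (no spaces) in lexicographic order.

step 1: merge (E,K) at d=1; branch lengths E→1/2, K→1/2; new cluster EK
  updated: d(EK,G)=15, d(EK,X)=9
step 2: merge (G,X) at d=1; branch lengths G→1/2, X→1/2; new cluster GX
  updated: d(EK,GX)=12
step 3: merge (EK,GX) at d=12; branch lengths EK→11/2, GX→11/2; new cluster EGKX
final tree: ((E:1/2,K:1/2):11/2,(G:1/2,X:1/2):11/2)
total length: 13

G,X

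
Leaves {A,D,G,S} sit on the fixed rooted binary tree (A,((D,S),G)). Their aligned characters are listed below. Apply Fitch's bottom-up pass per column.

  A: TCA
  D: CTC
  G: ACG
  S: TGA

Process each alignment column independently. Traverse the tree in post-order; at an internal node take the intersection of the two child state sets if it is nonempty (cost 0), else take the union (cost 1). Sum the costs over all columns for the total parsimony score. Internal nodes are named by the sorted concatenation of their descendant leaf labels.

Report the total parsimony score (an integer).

[col 0] DS: children D:{C}, S:{T} ∪→ {C,T}; cost 1
[col 0] DGS: children DS:{C,T}, G:{A} ∪→ {A,C,T}; cost 1
[col 0] ADGS: children A:{T}, DGS:{A,C,T} ∩→ {T}; cost 0
[col 1] DS: children D:{T}, S:{G} ∪→ {G,T}; cost 1
[col 1] DGS: children DS:{G,T}, G:{C} ∪→ {C,G,T}; cost 1
[col 1] ADGS: children A:{C}, DGS:{C,G,T} ∩→ {C}; cost 0
[col 2] DS: children D:{C}, S:{A} ∪→ {A,C}; cost 1
[col 2] DGS: children DS:{A,C}, G:{G} ∪→ {A,C,G}; cost 1
[col 2] ADGS: children A:{A}, DGS:{A,C,G} ∩→ {A}; cost 0
per-site changes: [2, 2, 2]; total = 6

6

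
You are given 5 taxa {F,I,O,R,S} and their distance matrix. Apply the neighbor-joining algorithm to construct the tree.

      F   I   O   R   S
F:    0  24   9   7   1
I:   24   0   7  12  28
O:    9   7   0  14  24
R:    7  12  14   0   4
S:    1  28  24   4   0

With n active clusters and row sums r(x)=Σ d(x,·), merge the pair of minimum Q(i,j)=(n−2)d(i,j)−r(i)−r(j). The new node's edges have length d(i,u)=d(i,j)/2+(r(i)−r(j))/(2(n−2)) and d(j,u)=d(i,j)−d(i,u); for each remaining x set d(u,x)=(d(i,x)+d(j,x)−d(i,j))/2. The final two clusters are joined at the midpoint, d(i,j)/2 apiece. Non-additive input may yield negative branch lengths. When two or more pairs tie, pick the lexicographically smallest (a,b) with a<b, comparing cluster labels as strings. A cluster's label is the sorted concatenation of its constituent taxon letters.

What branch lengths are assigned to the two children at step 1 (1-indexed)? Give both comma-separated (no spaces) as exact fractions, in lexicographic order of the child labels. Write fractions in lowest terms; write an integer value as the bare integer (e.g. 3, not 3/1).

19/3,2/3

1. join I+O (d=7, Q=-104) ⇒ IO; edges |I|=19/3, |O|=2/3
  updated: d(F,IO)=13, d(IO,R)=19/2, d(IO,S)=45/2
2. join F+S (d=1, Q=-93/2) ⇒ FS; edges |F|=-9/8, |S|=17/8
  updated: d(FS,IO)=69/4, d(FS,R)=5
3. join FS+IO (d=69/4, Q=-127/4) ⇒ FIOS; edges |FS|=51/8, |IO|=87/8
  updated: d(FIOS,R)=-11/8
4. join FIOS+R (d=-11/8) ⇒ FIORS; edges |FIOS|=-11/16, |R|=-11/16
final tree: (((F:-9/8,S:17/8):51/8,(I:19/3,O:2/3):87/8):-11/16,R:-11/16)
total length: 191/8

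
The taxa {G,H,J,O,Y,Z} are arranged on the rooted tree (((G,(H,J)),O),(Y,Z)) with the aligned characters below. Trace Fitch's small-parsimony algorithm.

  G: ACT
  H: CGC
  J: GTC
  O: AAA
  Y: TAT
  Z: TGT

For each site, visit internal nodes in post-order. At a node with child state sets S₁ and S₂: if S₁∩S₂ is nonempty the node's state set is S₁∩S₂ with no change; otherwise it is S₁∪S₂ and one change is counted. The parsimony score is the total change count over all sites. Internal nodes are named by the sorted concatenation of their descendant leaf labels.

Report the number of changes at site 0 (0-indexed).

site 0, node HJ: H={C} ∪ J={G} → {C,G} (+1)
site 0, node GHJ: G={A} ∪ HJ={C,G} → {A,C,G} (+1)
site 0, node GHJO: GHJ={A,C,G} ∩ O={A} → {A} (+0)
site 0, node YZ: Y={T} ∩ Z={T} → {T} (+0)
site 0, node GHJOYZ: GHJO={A} ∪ YZ={T} → {A,T} (+1)
site 1, node HJ: H={G} ∪ J={T} → {G,T} (+1)
site 1, node GHJ: G={C} ∪ HJ={G,T} → {C,G,T} (+1)
site 1, node GHJO: GHJ={C,G,T} ∪ O={A} → {A,C,G,T} (+1)
site 1, node YZ: Y={A} ∪ Z={G} → {A,G} (+1)
site 1, node GHJOYZ: GHJO={A,C,G,T} ∩ YZ={A,G} → {A,G} (+0)
site 2, node HJ: H={C} ∩ J={C} → {C} (+0)
site 2, node GHJ: G={T} ∪ HJ={C} → {C,T} (+1)
site 2, node GHJO: GHJ={C,T} ∪ O={A} → {A,C,T} (+1)
site 2, node YZ: Y={T} ∩ Z={T} → {T} (+0)
site 2, node GHJOYZ: GHJO={A,C,T} ∩ YZ={T} → {T} (+0)
per-site changes: [3, 4, 2]; total = 9

3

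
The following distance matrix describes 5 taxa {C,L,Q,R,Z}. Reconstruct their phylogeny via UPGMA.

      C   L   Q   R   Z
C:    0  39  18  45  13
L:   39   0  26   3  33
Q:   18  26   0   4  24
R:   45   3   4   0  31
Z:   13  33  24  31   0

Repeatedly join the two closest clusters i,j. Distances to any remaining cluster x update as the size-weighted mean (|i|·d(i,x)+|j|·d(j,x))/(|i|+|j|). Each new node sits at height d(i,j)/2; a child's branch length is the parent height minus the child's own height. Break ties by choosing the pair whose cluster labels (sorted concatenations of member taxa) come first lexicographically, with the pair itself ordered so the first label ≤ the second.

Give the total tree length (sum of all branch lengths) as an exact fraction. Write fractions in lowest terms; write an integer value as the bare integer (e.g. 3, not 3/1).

283/6

iteration 1: select L,R (d=3); attach at lengths (3/2, 3/2); label the merged cluster LR
  updated: d(C,LR)=42, d(LR,Q)=15, d(LR,Z)=32
iteration 2: select C,Z (d=13); attach at lengths (13/2, 13/2); label the merged cluster CZ
  updated: d(CZ,LR)=37, d(CZ,Q)=21
iteration 3: select LR,Q (d=15); attach at lengths (6, 15/2); label the merged cluster LQR
  updated: d(CZ,LQR)=95/3
iteration 4: select CZ,LQR (d=95/3); attach at lengths (28/3, 25/3); label the merged cluster CLQRZ
final tree: ((C:13/2,Z:13/2):28/3,((L:3/2,R:3/2):6,Q:15/2):25/3)
total length: 283/6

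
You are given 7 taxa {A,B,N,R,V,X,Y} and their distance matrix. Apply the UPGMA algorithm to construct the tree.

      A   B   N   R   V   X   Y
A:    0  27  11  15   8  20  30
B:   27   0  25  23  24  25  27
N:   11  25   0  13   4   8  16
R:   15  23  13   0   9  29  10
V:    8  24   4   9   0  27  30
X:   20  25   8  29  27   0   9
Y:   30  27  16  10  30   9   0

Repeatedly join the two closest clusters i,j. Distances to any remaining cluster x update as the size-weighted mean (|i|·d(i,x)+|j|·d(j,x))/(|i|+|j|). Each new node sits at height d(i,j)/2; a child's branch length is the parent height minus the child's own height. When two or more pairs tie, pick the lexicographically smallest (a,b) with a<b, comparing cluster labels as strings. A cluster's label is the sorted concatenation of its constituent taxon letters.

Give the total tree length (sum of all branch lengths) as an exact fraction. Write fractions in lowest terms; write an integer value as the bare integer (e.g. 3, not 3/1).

1277/24

step 1: merge (N,V) at d=4; branch lengths N→2, V→2; new cluster NV
  updated: d(A,NV)=19/2, d(B,NV)=49/2, d(NV,R)=11, d(NV,X)=35/2, d(NV,Y)=23
step 2: merge (X,Y) at d=9; branch lengths X→9/2, Y→9/2; new cluster XY
  updated: d(A,XY)=25, d(B,XY)=26, d(NV,XY)=81/4, d(R,XY)=39/2
step 3: merge (A,NV) at d=19/2; branch lengths A→19/4, NV→11/4; new cluster ANV
  updated: d(ANV,B)=76/3, d(ANV,R)=37/3, d(ANV,XY)=131/6
step 4: merge (ANV,R) at d=37/3; branch lengths ANV→17/12, R→37/6; new cluster ANRV
  updated: d(ANRV,B)=99/4, d(ANRV,XY)=85/4
step 5: merge (ANRV,XY) at d=85/4; branch lengths ANRV→107/24, XY→49/8; new cluster ANRVXY
  updated: d(ANRVXY,B)=151/6
step 6: merge (ANRVXY,B) at d=151/6; branch lengths ANRVXY→47/24, B→151/12; new cluster ABNRVXY
final tree: ((((A:19/4,(N:2,V:2):11/4):17/12,R:37/6):107/24,(X:9/2,Y:9/2):49/8):47/24,B:151/12)
total length: 1277/24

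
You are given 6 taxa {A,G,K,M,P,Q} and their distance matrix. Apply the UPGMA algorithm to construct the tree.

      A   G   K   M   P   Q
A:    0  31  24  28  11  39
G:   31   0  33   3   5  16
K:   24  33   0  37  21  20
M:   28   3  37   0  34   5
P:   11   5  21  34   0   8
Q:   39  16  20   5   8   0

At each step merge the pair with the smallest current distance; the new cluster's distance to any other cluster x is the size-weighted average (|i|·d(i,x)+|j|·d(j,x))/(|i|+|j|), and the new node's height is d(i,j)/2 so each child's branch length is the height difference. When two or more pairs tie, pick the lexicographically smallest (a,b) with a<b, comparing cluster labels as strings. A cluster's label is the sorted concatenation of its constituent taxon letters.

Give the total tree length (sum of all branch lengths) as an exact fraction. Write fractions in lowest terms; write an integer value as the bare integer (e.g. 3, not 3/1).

step 1: merge (G,M) at d=3; branch lengths G→3/2, M→3/2; new cluster GM
  updated: d(A,GM)=59/2, d(GM,K)=35, d(GM,P)=39/2, d(GM,Q)=21/2
step 2: merge (P,Q) at d=8; branch lengths P→4, Q→4; new cluster PQ
  updated: d(A,PQ)=25, d(GM,PQ)=15, d(K,PQ)=41/2
step 3: merge (GM,PQ) at d=15; branch lengths GM→6, PQ→7/2; new cluster GMPQ
  updated: d(A,GMPQ)=109/4, d(GMPQ,K)=111/4
step 4: merge (A,K) at d=24; branch lengths A→12, K→12; new cluster AK
  updated: d(AK,GMPQ)=55/2
step 5: merge (AK,GMPQ) at d=55/2; branch lengths AK→7/4, GMPQ→25/4; new cluster AGKMPQ
final tree: ((A:12,K:12):7/4,((G:3/2,M:3/2):6,(P:4,Q:4):7/2):25/4)
total length: 105/2

105/2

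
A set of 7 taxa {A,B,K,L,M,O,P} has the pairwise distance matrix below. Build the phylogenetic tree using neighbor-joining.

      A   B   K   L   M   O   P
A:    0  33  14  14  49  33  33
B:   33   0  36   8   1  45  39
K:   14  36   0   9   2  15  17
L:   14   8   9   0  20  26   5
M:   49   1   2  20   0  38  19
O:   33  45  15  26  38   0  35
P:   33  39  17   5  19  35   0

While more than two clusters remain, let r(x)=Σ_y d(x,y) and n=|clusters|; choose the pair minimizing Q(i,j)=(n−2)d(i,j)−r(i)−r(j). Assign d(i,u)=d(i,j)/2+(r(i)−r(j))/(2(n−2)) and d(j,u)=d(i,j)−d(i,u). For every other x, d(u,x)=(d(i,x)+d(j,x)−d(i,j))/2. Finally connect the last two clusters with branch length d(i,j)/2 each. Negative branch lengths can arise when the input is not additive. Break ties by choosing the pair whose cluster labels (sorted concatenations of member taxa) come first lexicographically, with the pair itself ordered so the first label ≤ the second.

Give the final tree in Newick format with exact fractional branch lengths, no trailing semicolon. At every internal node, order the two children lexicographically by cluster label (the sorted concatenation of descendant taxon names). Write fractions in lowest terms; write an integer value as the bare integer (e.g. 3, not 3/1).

iteration 1: select B,M (d=1, Q=-286); attach at lengths (19/5, -14/5); label the merged cluster BM
  updated: d(A,BM)=81/2, d(BM,K)=37/2, d(BM,L)=27/2, d(BM,O)=41, d(BM,P)=57/2
iteration 2: select L,P (d=5, Q=-166); attach at lengths (-31/8, 71/8); label the merged cluster LP
  updated: d(A,LP)=21, d(BM,LP)=37/2, d(K,LP)=21/2, d(LP,O)=28
iteration 3: select BM,LP (d=37/2, Q=-141); attach at lengths (16, 5/2); label the merged cluster BLMP
  updated: d(A,BLMP)=43/2, d(BLMP,K)=21/4, d(BLMP,O)=101/4
iteration 4: select A,BLMP (d=43/2, Q=-155/2); attach at lengths (119/8, 53/8); label the merged cluster ABLMP
  updated: d(ABLMP,K)=-9/8, d(ABLMP,O)=147/8
iteration 5: select ABLMP,K (d=-9/8, Q=-129/4); attach at lengths (9/8, -9/4); label the merged cluster ABKLMP
  updated: d(ABKLMP,O)=69/4
iteration 6: select ABKLMP,O (d=69/4); attach at lengths (69/8, 69/8); label the merged cluster ABKLMOP
final tree: (((A:119/8,((B:19/5,M:-14/5):16,(L:-31/8,P:71/8):5/2):53/8):9/8,K:-9/4):69/8,O:69/8)
total length: 497/8

(((A:119/8,((B:19/5,M:-14/5):16,(L:-31/8,P:71/8):5/2):53/8):9/8,K:-9/4):69/8,O:69/8)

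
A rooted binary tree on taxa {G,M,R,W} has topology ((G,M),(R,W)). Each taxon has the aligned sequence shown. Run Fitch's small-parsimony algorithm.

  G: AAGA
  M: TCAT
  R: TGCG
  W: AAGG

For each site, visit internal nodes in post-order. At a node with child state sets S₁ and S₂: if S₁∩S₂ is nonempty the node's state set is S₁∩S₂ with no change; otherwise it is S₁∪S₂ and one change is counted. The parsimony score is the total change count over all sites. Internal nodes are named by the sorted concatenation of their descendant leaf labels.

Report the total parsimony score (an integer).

8

GM@0: {A} ∪ {T} = {A,T} (union, +1)
RW@0: {T} ∪ {A} = {A,T} (union, +1)
GMRW@0: {A,T} ∩ {A,T} = {A,T} (intersection, +0)
GM@1: {A} ∪ {C} = {A,C} (union, +1)
RW@1: {G} ∪ {A} = {A,G} (union, +1)
GMRW@1: {A,C} ∩ {A,G} = {A} (intersection, +0)
GM@2: {G} ∪ {A} = {A,G} (union, +1)
RW@2: {C} ∪ {G} = {C,G} (union, +1)
GMRW@2: {A,G} ∩ {C,G} = {G} (intersection, +0)
GM@3: {A} ∪ {T} = {A,T} (union, +1)
RW@3: {G} ∩ {G} = {G} (intersection, +0)
GMRW@3: {A,T} ∪ {G} = {A,G,T} (union, +1)
per-site changes: [2, 2, 2, 2]; total = 8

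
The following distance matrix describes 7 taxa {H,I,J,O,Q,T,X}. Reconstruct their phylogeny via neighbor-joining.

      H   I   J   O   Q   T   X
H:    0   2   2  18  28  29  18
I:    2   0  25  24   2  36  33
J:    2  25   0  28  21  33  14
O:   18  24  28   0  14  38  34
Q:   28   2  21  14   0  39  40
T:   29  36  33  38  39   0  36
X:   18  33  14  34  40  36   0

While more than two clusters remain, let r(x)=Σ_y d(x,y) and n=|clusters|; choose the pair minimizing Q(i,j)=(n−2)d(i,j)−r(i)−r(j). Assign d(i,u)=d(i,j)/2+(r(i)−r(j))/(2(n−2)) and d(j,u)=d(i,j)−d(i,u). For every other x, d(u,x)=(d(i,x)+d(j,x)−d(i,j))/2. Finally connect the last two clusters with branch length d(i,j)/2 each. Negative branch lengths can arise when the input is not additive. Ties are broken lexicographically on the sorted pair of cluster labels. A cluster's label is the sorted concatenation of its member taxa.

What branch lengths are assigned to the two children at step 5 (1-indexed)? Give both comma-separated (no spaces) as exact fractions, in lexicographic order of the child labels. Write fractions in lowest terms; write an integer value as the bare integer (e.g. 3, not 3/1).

91/32,45/32

iteration 1: select I,Q (d=2, Q=-256); attach at lengths (-6/5, 16/5); label the merged cluster IQ
  updated: d(H,IQ)=14, d(IQ,J)=22, d(IQ,O)=18, d(IQ,T)=73/2, d(IQ,X)=71/2
iteration 2: select IQ,O (d=18, Q=-190); attach at lengths (31/4, 41/4); label the merged cluster IOQ
  updated: d(H,IOQ)=7, d(IOQ,J)=16, d(IOQ,T)=113/4, d(IOQ,X)=103/4
iteration 3: select IOQ,T (d=113/4, Q=-237/2); attach at lengths (71/12, 67/3); label the merged cluster IOQT
  updated: d(H,IOQT)=31/8, d(IOQT,J)=83/8, d(IOQT,X)=67/4
iteration 4: select H,IOQT (d=31/8, Q=-377/8); attach at lengths (5/32, 119/32); label the merged cluster HIOQT
  updated: d(HIOQT,J)=17/4, d(HIOQT,X)=247/16
iteration 5: select HIOQT,J (d=17/4, Q=-539/16); attach at lengths (91/32, 45/32); label the merged cluster HIJOQT
  updated: d(HIJOQT,X)=403/32
iteration 6: select HIJOQT,X (d=403/32); attach at lengths (403/64, 403/64); label the merged cluster HIJOQTX
final tree: (((H:5/32,(((I:-6/5,Q:16/5):31/4,O:41/4):71/12,T:67/3):119/32):91/32,J:45/32):403/64,X:403/64)
total length: 2207/32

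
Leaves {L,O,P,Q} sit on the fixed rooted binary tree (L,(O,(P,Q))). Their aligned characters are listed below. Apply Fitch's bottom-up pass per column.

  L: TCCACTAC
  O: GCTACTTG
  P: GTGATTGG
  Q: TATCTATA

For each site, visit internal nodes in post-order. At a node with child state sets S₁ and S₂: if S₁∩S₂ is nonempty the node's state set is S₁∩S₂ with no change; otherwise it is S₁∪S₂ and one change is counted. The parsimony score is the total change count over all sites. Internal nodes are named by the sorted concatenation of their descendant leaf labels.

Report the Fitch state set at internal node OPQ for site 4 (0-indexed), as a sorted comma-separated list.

[col 0] PQ: children P:{G}, Q:{T} ∪→ {G,T}; cost 1
[col 0] OPQ: children O:{G}, PQ:{G,T} ∩→ {G}; cost 0
[col 0] LOPQ: children L:{T}, OPQ:{G} ∪→ {G,T}; cost 1
[col 1] PQ: children P:{T}, Q:{A} ∪→ {A,T}; cost 1
[col 1] OPQ: children O:{C}, PQ:{A,T} ∪→ {A,C,T}; cost 1
[col 1] LOPQ: children L:{C}, OPQ:{A,C,T} ∩→ {C}; cost 0
[col 2] PQ: children P:{G}, Q:{T} ∪→ {G,T}; cost 1
[col 2] OPQ: children O:{T}, PQ:{G,T} ∩→ {T}; cost 0
[col 2] LOPQ: children L:{C}, OPQ:{T} ∪→ {C,T}; cost 1
[col 3] PQ: children P:{A}, Q:{C} ∪→ {A,C}; cost 1
[col 3] OPQ: children O:{A}, PQ:{A,C} ∩→ {A}; cost 0
[col 3] LOPQ: children L:{A}, OPQ:{A} ∩→ {A}; cost 0
[col 4] PQ: children P:{T}, Q:{T} ∩→ {T}; cost 0
[col 4] OPQ: children O:{C}, PQ:{T} ∪→ {C,T}; cost 1
[col 4] LOPQ: children L:{C}, OPQ:{C,T} ∩→ {C}; cost 0
[col 5] PQ: children P:{T}, Q:{A} ∪→ {A,T}; cost 1
[col 5] OPQ: children O:{T}, PQ:{A,T} ∩→ {T}; cost 0
[col 5] LOPQ: children L:{T}, OPQ:{T} ∩→ {T}; cost 0
[col 6] PQ: children P:{G}, Q:{T} ∪→ {G,T}; cost 1
[col 6] OPQ: children O:{T}, PQ:{G,T} ∩→ {T}; cost 0
[col 6] LOPQ: children L:{A}, OPQ:{T} ∪→ {A,T}; cost 1
[col 7] PQ: children P:{G}, Q:{A} ∪→ {A,G}; cost 1
[col 7] OPQ: children O:{G}, PQ:{A,G} ∩→ {G}; cost 0
[col 7] LOPQ: children L:{C}, OPQ:{G} ∪→ {C,G}; cost 1
per-site changes: [2, 2, 2, 1, 1, 1, 2, 2]; total = 13

C,T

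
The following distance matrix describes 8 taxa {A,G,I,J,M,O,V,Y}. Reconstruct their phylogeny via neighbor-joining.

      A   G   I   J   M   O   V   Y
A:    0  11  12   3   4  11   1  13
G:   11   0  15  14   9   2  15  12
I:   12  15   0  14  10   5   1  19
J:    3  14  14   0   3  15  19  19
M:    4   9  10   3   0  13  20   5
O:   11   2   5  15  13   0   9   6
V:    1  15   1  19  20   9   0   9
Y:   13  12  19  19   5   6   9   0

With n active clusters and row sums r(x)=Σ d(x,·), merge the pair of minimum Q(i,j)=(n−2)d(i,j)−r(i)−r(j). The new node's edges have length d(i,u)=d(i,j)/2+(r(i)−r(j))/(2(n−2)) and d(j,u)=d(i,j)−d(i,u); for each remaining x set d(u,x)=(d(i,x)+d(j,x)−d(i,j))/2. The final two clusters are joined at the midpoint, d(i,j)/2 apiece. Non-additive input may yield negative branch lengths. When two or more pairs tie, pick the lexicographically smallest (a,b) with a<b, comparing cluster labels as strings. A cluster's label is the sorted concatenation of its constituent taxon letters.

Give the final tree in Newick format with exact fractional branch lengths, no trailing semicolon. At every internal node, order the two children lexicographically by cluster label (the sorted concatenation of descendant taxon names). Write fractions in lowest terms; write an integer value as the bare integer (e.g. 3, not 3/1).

1. join I+V (d=1, Q=-144) ⇒ IV; edges |I|=2/3, |V|=1/3
  updated: d(A,IV)=6, d(G,IV)=29/2, d(IV,J)=16, d(IV,M)=29/2, d(IV,O)=13/2, d(IV,Y)=27/2
2. join G+O (d=2, Q=-106) ⇒ GO; edges |G|=19/10, |O|=1/10
  updated: d(A,GO)=10, d(GO,IV)=19/2, d(GO,J)=27/2, d(GO,M)=10, d(GO,Y)=8
3. join J+M (d=3, Q=-79) ⇒ JM; edges |J|=15/4, |M|=-3/4
  updated: d(A,JM)=2, d(GO,JM)=41/4, d(IV,JM)=55/4, d(JM,Y)=21/2
4. join A+JM (d=2, Q=-123/2) ⇒ AJM; edges |A|=1/12, |JM|=23/12
  updated: d(AJM,GO)=73/8, d(AJM,IV)=71/8, d(AJM,Y)=43/4
5. join AJM+IV (d=71/8, Q=-343/8) ⇒ AIJMV; edges |AJM|=117/32, |IV|=167/32
  updated: d(AIJMV,GO)=39/8, d(AIJMV,Y)=123/16
6. join AIJMV+GO (d=39/8, Q=-329/16) ⇒ AGIJMOV; edges |AIJMV|=73/32, |GO|=83/32
  updated: d(AGIJMOV,Y)=173/32
7. join AGIJMOV+Y (d=173/32) ⇒ AGIJMOVY; edges |AGIJMOV|=173/64, |Y|=173/64
final tree: ((((A:1/12,(J:15/4,M:-3/4):23/12):117/32,(I:2/3,V:1/3):167/32):73/32,(G:19/10,O:1/10):83/32):173/64,Y:173/64)
total length: 869/32

((((A:1/12,(J:15/4,M:-3/4):23/12):117/32,(I:2/3,V:1/3):167/32):73/32,(G:19/10,O:1/10):83/32):173/64,Y:173/64)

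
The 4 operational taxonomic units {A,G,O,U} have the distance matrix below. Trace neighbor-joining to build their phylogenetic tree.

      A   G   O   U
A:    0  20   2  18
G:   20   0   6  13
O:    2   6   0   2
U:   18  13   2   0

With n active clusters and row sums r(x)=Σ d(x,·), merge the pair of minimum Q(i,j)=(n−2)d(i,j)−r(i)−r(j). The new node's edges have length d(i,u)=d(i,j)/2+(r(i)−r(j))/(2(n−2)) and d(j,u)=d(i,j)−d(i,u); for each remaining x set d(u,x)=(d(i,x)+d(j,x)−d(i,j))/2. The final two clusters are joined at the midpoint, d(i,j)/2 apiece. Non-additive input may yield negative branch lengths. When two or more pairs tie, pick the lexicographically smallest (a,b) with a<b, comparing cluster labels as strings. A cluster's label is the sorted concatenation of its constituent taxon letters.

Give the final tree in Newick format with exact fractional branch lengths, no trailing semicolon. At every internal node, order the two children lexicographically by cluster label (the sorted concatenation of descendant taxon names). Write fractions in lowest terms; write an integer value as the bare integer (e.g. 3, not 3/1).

1. join A+O (d=2, Q=-46) ⇒ AO; edges |A|=17/2, |O|=-13/2
  updated: d(AO,G)=12, d(AO,U)=9
2. join AO+G (d=12, Q=-34) ⇒ AGO; edges |AO|=4, |G|=8
  updated: d(AGO,U)=5
3. join AGO+U (d=5) ⇒ AGOU; edges |AGO|=5/2, |U|=5/2
final tree: (((A:17/2,O:-13/2):4,G:8):5/2,U:5/2)
total length: 19

(((A:17/2,O:-13/2):4,G:8):5/2,U:5/2)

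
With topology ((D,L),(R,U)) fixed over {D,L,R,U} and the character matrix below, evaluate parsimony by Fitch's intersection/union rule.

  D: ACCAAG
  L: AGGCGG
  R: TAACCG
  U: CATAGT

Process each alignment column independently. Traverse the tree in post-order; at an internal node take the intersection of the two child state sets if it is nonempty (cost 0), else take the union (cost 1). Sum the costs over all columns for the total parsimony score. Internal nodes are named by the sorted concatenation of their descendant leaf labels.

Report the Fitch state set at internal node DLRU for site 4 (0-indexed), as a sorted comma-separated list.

G

[col 0] DL: children D:{A}, L:{A} ∩→ {A}; cost 0
[col 0] RU: children R:{T}, U:{C} ∪→ {C,T}; cost 1
[col 0] DLRU: children DL:{A}, RU:{C,T} ∪→ {A,C,T}; cost 1
[col 1] DL: children D:{C}, L:{G} ∪→ {C,G}; cost 1
[col 1] RU: children R:{A}, U:{A} ∩→ {A}; cost 0
[col 1] DLRU: children DL:{C,G}, RU:{A} ∪→ {A,C,G}; cost 1
[col 2] DL: children D:{C}, L:{G} ∪→ {C,G}; cost 1
[col 2] RU: children R:{A}, U:{T} ∪→ {A,T}; cost 1
[col 2] DLRU: children DL:{C,G}, RU:{A,T} ∪→ {A,C,G,T}; cost 1
[col 3] DL: children D:{A}, L:{C} ∪→ {A,C}; cost 1
[col 3] RU: children R:{C}, U:{A} ∪→ {A,C}; cost 1
[col 3] DLRU: children DL:{A,C}, RU:{A,C} ∩→ {A,C}; cost 0
[col 4] DL: children D:{A}, L:{G} ∪→ {A,G}; cost 1
[col 4] RU: children R:{C}, U:{G} ∪→ {C,G}; cost 1
[col 4] DLRU: children DL:{A,G}, RU:{C,G} ∩→ {G}; cost 0
[col 5] DL: children D:{G}, L:{G} ∩→ {G}; cost 0
[col 5] RU: children R:{G}, U:{T} ∪→ {G,T}; cost 1
[col 5] DLRU: children DL:{G}, RU:{G,T} ∩→ {G}; cost 0
per-site changes: [2, 2, 3, 2, 2, 1]; total = 12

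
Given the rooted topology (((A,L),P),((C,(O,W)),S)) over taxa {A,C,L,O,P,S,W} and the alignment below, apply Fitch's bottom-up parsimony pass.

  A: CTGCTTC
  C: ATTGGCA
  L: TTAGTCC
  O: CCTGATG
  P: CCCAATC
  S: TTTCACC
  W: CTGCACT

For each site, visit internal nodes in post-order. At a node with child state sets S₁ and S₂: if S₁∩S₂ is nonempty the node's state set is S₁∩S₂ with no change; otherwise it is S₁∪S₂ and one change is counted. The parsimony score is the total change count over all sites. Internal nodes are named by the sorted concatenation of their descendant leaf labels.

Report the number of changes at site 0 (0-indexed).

site 0, node AL: A={C} ∪ L={T} → {C,T} (+1)
site 0, node ALP: AL={C,T} ∩ P={C} → {C} (+0)
site 0, node OW: O={C} ∩ W={C} → {C} (+0)
site 0, node COW: C={A} ∪ OW={C} → {A,C} (+1)
site 0, node COSW: COW={A,C} ∪ S={T} → {A,C,T} (+1)
site 0, node ACLOPSW: ALP={C} ∩ COSW={A,C,T} → {C} (+0)
site 1, node AL: A={T} ∩ L={T} → {T} (+0)
site 1, node ALP: AL={T} ∪ P={C} → {C,T} (+1)
site 1, node OW: O={C} ∪ W={T} → {C,T} (+1)
site 1, node COW: C={T} ∩ OW={C,T} → {T} (+0)
site 1, node COSW: COW={T} ∩ S={T} → {T} (+0)
site 1, node ACLOPSW: ALP={C,T} ∩ COSW={T} → {T} (+0)
site 2, node AL: A={G} ∪ L={A} → {A,G} (+1)
site 2, node ALP: AL={A,G} ∪ P={C} → {A,C,G} (+1)
site 2, node OW: O={T} ∪ W={G} → {G,T} (+1)
site 2, node COW: C={T} ∩ OW={G,T} → {T} (+0)
site 2, node COSW: COW={T} ∩ S={T} → {T} (+0)
site 2, node ACLOPSW: ALP={A,C,G} ∪ COSW={T} → {A,C,G,T} (+1)
site 3, node AL: A={C} ∪ L={G} → {C,G} (+1)
site 3, node ALP: AL={C,G} ∪ P={A} → {A,C,G} (+1)
site 3, node OW: O={G} ∪ W={C} → {C,G} (+1)
site 3, node COW: C={G} ∩ OW={C,G} → {G} (+0)
site 3, node COSW: COW={G} ∪ S={C} → {C,G} (+1)
site 3, node ACLOPSW: ALP={A,C,G} ∩ COSW={C,G} → {C,G} (+0)
site 4, node AL: A={T} ∩ L={T} → {T} (+0)
site 4, node ALP: AL={T} ∪ P={A} → {A,T} (+1)
site 4, node OW: O={A} ∩ W={A} → {A} (+0)
site 4, node COW: C={G} ∪ OW={A} → {A,G} (+1)
site 4, node COSW: COW={A,G} ∩ S={A} → {A} (+0)
site 4, node ACLOPSW: ALP={A,T} ∩ COSW={A} → {A} (+0)
site 5, node AL: A={T} ∪ L={C} → {C,T} (+1)
site 5, node ALP: AL={C,T} ∩ P={T} → {T} (+0)
site 5, node OW: O={T} ∪ W={C} → {C,T} (+1)
site 5, node COW: C={C} ∩ OW={C,T} → {C} (+0)
site 5, node COSW: COW={C} ∩ S={C} → {C} (+0)
site 5, node ACLOPSW: ALP={T} ∪ COSW={C} → {C,T} (+1)
site 6, node AL: A={C} ∩ L={C} → {C} (+0)
site 6, node ALP: AL={C} ∩ P={C} → {C} (+0)
site 6, node OW: O={G} ∪ W={T} → {G,T} (+1)
site 6, node COW: C={A} ∪ OW={G,T} → {A,G,T} (+1)
site 6, node COSW: COW={A,G,T} ∪ S={C} → {A,C,G,T} (+1)
site 6, node ACLOPSW: ALP={C} ∩ COSW={A,C,G,T} → {C} (+0)
per-site changes: [3, 2, 4, 4, 2, 3, 3]; total = 21

3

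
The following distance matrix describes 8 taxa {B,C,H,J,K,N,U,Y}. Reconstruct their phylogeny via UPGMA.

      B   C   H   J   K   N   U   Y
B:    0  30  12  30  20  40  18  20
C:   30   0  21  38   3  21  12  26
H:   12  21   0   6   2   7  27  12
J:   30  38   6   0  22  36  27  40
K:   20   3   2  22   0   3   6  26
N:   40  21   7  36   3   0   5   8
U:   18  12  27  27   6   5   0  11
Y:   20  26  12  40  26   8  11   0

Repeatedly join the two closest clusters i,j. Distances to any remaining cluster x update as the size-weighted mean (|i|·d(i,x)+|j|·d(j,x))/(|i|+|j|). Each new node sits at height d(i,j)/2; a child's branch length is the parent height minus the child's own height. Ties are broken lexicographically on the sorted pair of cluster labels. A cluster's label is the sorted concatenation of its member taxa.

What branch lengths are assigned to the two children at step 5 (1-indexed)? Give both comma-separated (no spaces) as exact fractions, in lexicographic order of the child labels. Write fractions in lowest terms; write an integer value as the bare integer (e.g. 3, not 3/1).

83/10,13/10

1. join H+K (d=2) ⇒ HK; edges |H|=1, |K|=1
  updated: d(B,HK)=16, d(C,HK)=12, d(HK,J)=14, d(HK,N)=5, d(HK,U)=33/2, d(HK,Y)=19
2. join HK+N (d=5) ⇒ HKN; edges |HK|=3/2, |N|=5/2
  updated: d(B,HKN)=24, d(C,HKN)=15, d(HKN,J)=64/3, d(HKN,U)=38/3, d(HKN,Y)=46/3
3. join U+Y (d=11) ⇒ UY; edges |U|=11/2, |Y|=11/2
  updated: d(B,UY)=19, d(C,UY)=19, d(HKN,UY)=14, d(J,UY)=67/2
4. join HKN+UY (d=14) ⇒ HKNUY; edges |HKN|=9/2, |UY|=3/2
  updated: d(B,HKNUY)=22, d(C,HKNUY)=83/5, d(HKNUY,J)=131/5
5. join C+HKNUY (d=83/5) ⇒ CHKNUY; edges |C|=83/10, |HKNUY|=13/10
  updated: d(B,CHKNUY)=70/3, d(CHKNUY,J)=169/6
6. join B+CHKNUY (d=70/3) ⇒ BCHKNUY; edges |B|=35/3, |CHKNUY|=101/30
  updated: d(BCHKNUY,J)=199/7
7. join BCHKNUY+J (d=199/7) ⇒ BCHJKNUY; edges |BCHKNUY|=107/42, |J|=199/14
final tree: ((B:35/3,(C:83/10,(((H:1,K:1):3/2,N:5/2):9/2,(U:11/2,Y:11/2):3/2):13/10):101/30):107/42,J:199/14)
total length: 13523/210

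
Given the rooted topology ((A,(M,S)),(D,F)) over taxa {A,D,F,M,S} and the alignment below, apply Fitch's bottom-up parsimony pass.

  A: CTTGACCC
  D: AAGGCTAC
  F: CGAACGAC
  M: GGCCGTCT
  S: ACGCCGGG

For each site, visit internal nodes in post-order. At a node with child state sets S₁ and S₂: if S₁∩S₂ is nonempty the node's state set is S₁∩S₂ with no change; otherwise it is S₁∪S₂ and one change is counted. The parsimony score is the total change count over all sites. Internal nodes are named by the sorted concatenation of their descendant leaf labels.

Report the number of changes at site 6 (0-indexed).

2

site 0, node MS: M={G} ∪ S={A} → {A,G} (+1)
site 0, node AMS: A={C} ∪ MS={A,G} → {A,C,G} (+1)
site 0, node DF: D={A} ∪ F={C} → {A,C} (+1)
site 0, node ADFMS: AMS={A,C,G} ∩ DF={A,C} → {A,C} (+0)
site 1, node MS: M={G} ∪ S={C} → {C,G} (+1)
site 1, node AMS: A={T} ∪ MS={C,G} → {C,G,T} (+1)
site 1, node DF: D={A} ∪ F={G} → {A,G} (+1)
site 1, node ADFMS: AMS={C,G,T} ∩ DF={A,G} → {G} (+0)
site 2, node MS: M={C} ∪ S={G} → {C,G} (+1)
site 2, node AMS: A={T} ∪ MS={C,G} → {C,G,T} (+1)
site 2, node DF: D={G} ∪ F={A} → {A,G} (+1)
site 2, node ADFMS: AMS={C,G,T} ∩ DF={A,G} → {G} (+0)
site 3, node MS: M={C} ∩ S={C} → {C} (+0)
site 3, node AMS: A={G} ∪ MS={C} → {C,G} (+1)
site 3, node DF: D={G} ∪ F={A} → {A,G} (+1)
site 3, node ADFMS: AMS={C,G} ∩ DF={A,G} → {G} (+0)
site 4, node MS: M={G} ∪ S={C} → {C,G} (+1)
site 4, node AMS: A={A} ∪ MS={C,G} → {A,C,G} (+1)
site 4, node DF: D={C} ∩ F={C} → {C} (+0)
site 4, node ADFMS: AMS={A,C,G} ∩ DF={C} → {C} (+0)
site 5, node MS: M={T} ∪ S={G} → {G,T} (+1)
site 5, node AMS: A={C} ∪ MS={G,T} → {C,G,T} (+1)
site 5, node DF: D={T} ∪ F={G} → {G,T} (+1)
site 5, node ADFMS: AMS={C,G,T} ∩ DF={G,T} → {G,T} (+0)
site 6, node MS: M={C} ∪ S={G} → {C,G} (+1)
site 6, node AMS: A={C} ∩ MS={C,G} → {C} (+0)
site 6, node DF: D={A} ∩ F={A} → {A} (+0)
site 6, node ADFMS: AMS={C} ∪ DF={A} → {A,C} (+1)
site 7, node MS: M={T} ∪ S={G} → {G,T} (+1)
site 7, node AMS: A={C} ∪ MS={G,T} → {C,G,T} (+1)
site 7, node DF: D={C} ∩ F={C} → {C} (+0)
site 7, node ADFMS: AMS={C,G,T} ∩ DF={C} → {C} (+0)
per-site changes: [3, 3, 3, 2, 2, 3, 2, 2]; total = 20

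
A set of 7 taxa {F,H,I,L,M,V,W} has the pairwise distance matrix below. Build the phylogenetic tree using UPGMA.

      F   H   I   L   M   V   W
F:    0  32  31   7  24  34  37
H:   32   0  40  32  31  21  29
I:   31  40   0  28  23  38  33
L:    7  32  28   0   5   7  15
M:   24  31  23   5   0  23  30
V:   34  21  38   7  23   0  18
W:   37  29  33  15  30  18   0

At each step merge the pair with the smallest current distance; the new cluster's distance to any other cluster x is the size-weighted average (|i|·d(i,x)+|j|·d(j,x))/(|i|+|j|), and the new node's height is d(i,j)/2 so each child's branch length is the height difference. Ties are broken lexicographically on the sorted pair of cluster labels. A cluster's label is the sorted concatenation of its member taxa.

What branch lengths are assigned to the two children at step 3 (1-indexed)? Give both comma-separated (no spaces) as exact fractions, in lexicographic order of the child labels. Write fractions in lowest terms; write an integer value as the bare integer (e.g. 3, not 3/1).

step 1: merge (L,M) at d=5; branch lengths L→5/2, M→5/2; new cluster LM
  updated: d(F,LM)=31/2, d(H,LM)=63/2, d(I,LM)=51/2, d(LM,V)=15, d(LM,W)=45/2
step 2: merge (LM,V) at d=15; branch lengths LM→5, V→15/2; new cluster LMV
  updated: d(F,LMV)=65/3, d(H,LMV)=28, d(I,LMV)=89/3, d(LMV,W)=21
step 3: merge (LMV,W) at d=21; branch lengths LMV→3, W→21/2; new cluster LMVW
  updated: d(F,LMVW)=51/2, d(H,LMVW)=113/4, d(I,LMVW)=61/2
step 4: merge (F,LMVW) at d=51/2; branch lengths F→51/4, LMVW→9/4; new cluster FLMVW
  updated: d(FLMVW,H)=29, d(FLMVW,I)=153/5
step 5: merge (FLMVW,H) at d=29; branch lengths FLMVW→7/4, H→29/2; new cluster FHLMVW
  updated: d(FHLMVW,I)=193/6
step 6: merge (FHLMVW,I) at d=193/6; branch lengths FHLMVW→19/12, I→193/12; new cluster FHILMVW
final tree: (((F:51/4,(((L:5/2,M:5/2):5,V:15/2):3,W:21/2):9/4):7/4,H:29/2):19/12,I:193/12)
total length: 959/12

3,21/2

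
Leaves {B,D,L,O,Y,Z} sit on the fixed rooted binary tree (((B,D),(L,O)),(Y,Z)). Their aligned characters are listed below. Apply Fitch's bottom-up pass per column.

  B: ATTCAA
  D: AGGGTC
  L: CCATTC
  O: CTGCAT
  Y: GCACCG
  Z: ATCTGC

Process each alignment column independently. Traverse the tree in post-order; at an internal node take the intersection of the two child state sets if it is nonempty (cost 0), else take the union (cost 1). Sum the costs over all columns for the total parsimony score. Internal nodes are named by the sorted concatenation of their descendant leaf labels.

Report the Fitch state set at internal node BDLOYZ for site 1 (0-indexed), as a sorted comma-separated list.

T

BD@0: {A} ∩ {A} = {A} (intersection, +0)
LO@0: {C} ∩ {C} = {C} (intersection, +0)
BDLO@0: {A} ∪ {C} = {A,C} (union, +1)
YZ@0: {G} ∪ {A} = {A,G} (union, +1)
BDLOYZ@0: {A,C} ∩ {A,G} = {A} (intersection, +0)
BD@1: {T} ∪ {G} = {G,T} (union, +1)
LO@1: {C} ∪ {T} = {C,T} (union, +1)
BDLO@1: {G,T} ∩ {C,T} = {T} (intersection, +0)
YZ@1: {C} ∪ {T} = {C,T} (union, +1)
BDLOYZ@1: {T} ∩ {C,T} = {T} (intersection, +0)
BD@2: {T} ∪ {G} = {G,T} (union, +1)
LO@2: {A} ∪ {G} = {A,G} (union, +1)
BDLO@2: {G,T} ∩ {A,G} = {G} (intersection, +0)
YZ@2: {A} ∪ {C} = {A,C} (union, +1)
BDLOYZ@2: {G} ∪ {A,C} = {A,C,G} (union, +1)
BD@3: {C} ∪ {G} = {C,G} (union, +1)
LO@3: {T} ∪ {C} = {C,T} (union, +1)
BDLO@3: {C,G} ∩ {C,T} = {C} (intersection, +0)
YZ@3: {C} ∪ {T} = {C,T} (union, +1)
BDLOYZ@3: {C} ∩ {C,T} = {C} (intersection, +0)
BD@4: {A} ∪ {T} = {A,T} (union, +1)
LO@4: {T} ∪ {A} = {A,T} (union, +1)
BDLO@4: {A,T} ∩ {A,T} = {A,T} (intersection, +0)
YZ@4: {C} ∪ {G} = {C,G} (union, +1)
BDLOYZ@4: {A,T} ∪ {C,G} = {A,C,G,T} (union, +1)
BD@5: {A} ∪ {C} = {A,C} (union, +1)
LO@5: {C} ∪ {T} = {C,T} (union, +1)
BDLO@5: {A,C} ∩ {C,T} = {C} (intersection, +0)
YZ@5: {G} ∪ {C} = {C,G} (union, +1)
BDLOYZ@5: {C} ∩ {C,G} = {C} (intersection, +0)
per-site changes: [2, 3, 4, 3, 4, 3]; total = 19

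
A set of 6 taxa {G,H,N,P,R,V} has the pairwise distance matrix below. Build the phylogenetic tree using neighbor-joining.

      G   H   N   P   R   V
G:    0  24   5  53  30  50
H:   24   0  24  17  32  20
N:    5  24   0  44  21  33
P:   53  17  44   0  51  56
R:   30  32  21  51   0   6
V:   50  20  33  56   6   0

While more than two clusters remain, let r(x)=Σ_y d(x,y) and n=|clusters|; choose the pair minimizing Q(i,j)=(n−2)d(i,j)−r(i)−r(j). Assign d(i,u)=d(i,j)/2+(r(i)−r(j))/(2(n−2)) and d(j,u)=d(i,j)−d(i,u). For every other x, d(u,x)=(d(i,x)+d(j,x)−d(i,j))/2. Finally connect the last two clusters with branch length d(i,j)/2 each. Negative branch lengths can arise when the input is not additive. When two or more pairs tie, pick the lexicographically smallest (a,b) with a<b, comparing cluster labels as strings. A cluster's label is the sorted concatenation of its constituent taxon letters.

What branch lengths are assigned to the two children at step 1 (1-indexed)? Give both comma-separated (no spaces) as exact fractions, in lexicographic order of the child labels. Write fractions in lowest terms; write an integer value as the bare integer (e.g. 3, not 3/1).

iteration 1: select R,V (d=6, Q=-281); attach at lengths (-1/8, 49/8); label the merged cluster RV
  updated: d(G,RV)=37, d(H,RV)=23, d(N,RV)=24, d(P,RV)=101/2
iteration 2: select H,P (d=17, Q=-403/2); attach at lengths (-17/4, 85/4); label the merged cluster HP
  updated: d(G,HP)=30, d(HP,N)=51/2, d(HP,RV)=113/4
iteration 3: select G,N (d=5, Q=-233/2); attach at lengths (55/8, -15/8); label the merged cluster GN
  updated: d(GN,HP)=101/4, d(GN,RV)=28
iteration 4: select GN,HP (d=101/4, Q=-163/2); attach at lengths (25/2, 51/4); label the merged cluster GHNP
  updated: d(GHNP,RV)=31/2
iteration 5: select GHNP,RV (d=31/2); attach at lengths (31/4, 31/4); label the merged cluster GHNPRV
final tree: (((G:55/8,N:-15/8):25/2,(H:-17/4,P:85/4):51/4):31/4,(R:-1/8,V:49/8):31/4)
total length: 275/4

-1/8,49/8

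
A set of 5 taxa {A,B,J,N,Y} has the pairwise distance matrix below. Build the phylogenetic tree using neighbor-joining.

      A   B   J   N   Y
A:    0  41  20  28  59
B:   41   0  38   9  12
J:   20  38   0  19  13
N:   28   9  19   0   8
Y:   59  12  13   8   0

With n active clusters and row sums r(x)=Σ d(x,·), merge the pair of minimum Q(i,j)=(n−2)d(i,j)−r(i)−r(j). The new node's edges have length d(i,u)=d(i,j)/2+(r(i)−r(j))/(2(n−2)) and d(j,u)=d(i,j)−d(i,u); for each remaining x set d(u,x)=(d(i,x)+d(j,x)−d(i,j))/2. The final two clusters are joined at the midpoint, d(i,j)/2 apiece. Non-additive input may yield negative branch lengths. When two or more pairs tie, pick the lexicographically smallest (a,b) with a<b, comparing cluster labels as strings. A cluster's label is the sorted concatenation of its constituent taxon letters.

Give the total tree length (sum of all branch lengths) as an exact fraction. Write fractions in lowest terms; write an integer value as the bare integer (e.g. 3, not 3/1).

1. join A+J (d=20, Q=-178) ⇒ AJ; edges |A|=59/3, |J|=1/3
  updated: d(AJ,B)=59/2, d(AJ,N)=27/2, d(AJ,Y)=26
2. join AJ+N (d=27/2, Q=-145/2) ⇒ AJN; edges |AJ|=131/8, |N|=-23/8
  updated: d(AJN,B)=25/2, d(AJN,Y)=41/4
3. join AJN+B (d=25/2, Q=-139/4) ⇒ ABJN; edges |AJN|=43/8, |B|=57/8
  updated: d(ABJN,Y)=39/8
4. join ABJN+Y (d=39/8) ⇒ ABJNY; edges |ABJN|=39/16, |Y|=39/16
final tree: ((((A:59/3,J:1/3):131/8,N:-23/8):43/8,B:57/8):39/16,Y:39/16)
total length: 407/8

407/8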